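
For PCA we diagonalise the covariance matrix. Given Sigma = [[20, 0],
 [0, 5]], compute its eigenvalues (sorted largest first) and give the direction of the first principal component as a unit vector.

Step 1 — characteristic polynomial of 2×2 Sigma:
  det(Sigma - λI) = λ² - trace · λ + det = 0.
  trace = 20 + 5 = 25, det = 20·5 - (0)² = 100.
Step 2 — discriminant:
  Δ = trace² - 4·det = 625 - 400 = 225.
Step 3 — eigenvalues:
  λ = (trace ± √Δ)/2 = (25 ± 15)/2,
  λ_1 = 20,  λ_2 = 5.

Step 4 — unit eigenvector for λ_1: Sigma is diagonal, so its eigenvectors are the coordinate axes. λ_1 = 20 is the diagonal entry on the first coordinate axis, hence
  v_1 = (1, 0) (||v_1|| = 1).

λ_1 = 20,  λ_2 = 5;  v_1 ≈ (1, 0)


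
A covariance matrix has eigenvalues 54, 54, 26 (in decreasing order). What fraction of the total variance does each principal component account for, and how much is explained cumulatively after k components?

Step 1 — total variance = trace(Sigma) = Σ λ_i = 54 + 54 + 26 = 134.

Step 2 — fraction explained by component i = λ_i / Σ λ:
  PC1: 54/134 = 0.403
  PC2: 54/134 = 0.403
  PC3: 26/134 = 0.194

Step 3 — cumulative fraction after k components = (λ_1 + ... + λ_k) / Σ λ:
  k = 1: 54/134 = 0.403
  k = 2: (54 + 54)/134 = 108/134 = 0.806
  k = 3: (54 + 54 + 26)/134 = 134/134 = 1

Summary (fraction, with percent):

explained: PC1 0.403 (40.3%), PC2 0.403 (40.3%), PC3 0.194 (19.4%);  cumulative: 0.403, 0.806, 1


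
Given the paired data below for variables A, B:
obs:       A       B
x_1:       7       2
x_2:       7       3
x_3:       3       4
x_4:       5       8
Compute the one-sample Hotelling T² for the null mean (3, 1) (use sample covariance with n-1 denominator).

Step 1 — sample mean vector:
  mean(A) = (7 + 7 + 3 + 5) / 4 = 22/4 = 5.5
  mean(B) = (2 + 3 + 4 + 8) / 4 = 17/4 = 4.25
  x̄ = (5.5, 4.25),  deviation x̄ - mu_0 = (5.5, 4.25) - (3, 1) = (2.5, 3.25).

Step 2 — sample covariance matrix, S[i,j] = (1/(n-1)) · Σ_k (x_{k,i} - mean_i) · (x_{k,j} - mean_j), divisor n-1 = 3:
  S[A,A] = ((1.5)·(1.5) + (1.5)·(1.5) + (-2.5)·(-2.5) + (-0.5)·(-0.5)) / 3 = 11/3 = 3.6667
  S[A,B] = ((1.5)·(-2.25) + (1.5)·(-1.25) + (-2.5)·(-0.25) + (-0.5)·(3.75)) / 3 = -6.5/3 = -2.1667
  S[B,B] = ((-2.25)·(-2.25) + (-1.25)·(-1.25) + (-0.25)·(-0.25) + (3.75)·(3.75)) / 3 = 20.75/3 = 6.9167
  S = [[3.6667, -2.1667],
 [-2.1667, 6.9167]].

Step 3 — invert S. det(S) = 3.6667·6.9167 - (-2.1667)² = 20.6667.
  S^{-1} = (1/det) · [[d, -b], [-b, a]] = [[0.3347, 0.1048],
 [0.1048, 0.1774]].

Step 4 — quadratic form (x̄ - mu_0)^T · S^{-1} · (x̄ - mu_0):
  S^{-1} · (x̄ - mu_0) = (1.1774, 0.8387),
  (x̄ - mu_0)^T · [...] = (2.5)·(1.1774) + (3.25)·(0.8387) = 5.6694.

Step 5 — scale by n: T² = 4 · 5.6694 = 22.6774.

T² ≈ 22.6774


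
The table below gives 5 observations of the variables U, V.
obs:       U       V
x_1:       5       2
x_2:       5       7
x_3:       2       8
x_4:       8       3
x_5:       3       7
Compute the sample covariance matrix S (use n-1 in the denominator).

Step 1 — column means:
  mean(U) = (5 + 5 + 2 + 8 + 3) / 5 = 23/5 = 4.6
  mean(V) = (2 + 7 + 8 + 3 + 7) / 5 = 27/5 = 5.4

Step 2 — sample covariance S[i,j] = (1/(n-1)) · Σ_k (x_{k,i} - mean_i) · (x_{k,j} - mean_j), with n-1 = 4.
  S[U,U] = ((0.4)·(0.4) + (0.4)·(0.4) + (-2.6)·(-2.6) + (3.4)·(3.4) + (-1.6)·(-1.6)) / 4 = 21.2/4 = 5.3
  S[U,V] = ((0.4)·(-3.4) + (0.4)·(1.6) + (-2.6)·(2.6) + (3.4)·(-2.4) + (-1.6)·(1.6)) / 4 = -18.2/4 = -4.55
  S[V,V] = ((-3.4)·(-3.4) + (1.6)·(1.6) + (2.6)·(2.6) + (-2.4)·(-2.4) + (1.6)·(1.6)) / 4 = 29.2/4 = 7.3

S is symmetric (S[j,i] = S[i,j]). Assembling:

S = [[5.3, -4.55],
 [-4.55, 7.3]]


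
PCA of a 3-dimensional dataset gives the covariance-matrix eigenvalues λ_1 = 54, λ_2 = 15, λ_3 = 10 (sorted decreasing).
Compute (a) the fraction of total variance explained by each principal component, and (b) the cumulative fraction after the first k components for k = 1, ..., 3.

Step 1 — total variance = trace(Sigma) = Σ λ_i = 54 + 15 + 10 = 79.

Step 2 — fraction explained by component i = λ_i / Σ λ:
  PC1: 54/79 = 0.6835
  PC2: 15/79 = 0.1899
  PC3: 10/79 = 0.1266

Step 3 — cumulative fraction after k components = (λ_1 + ... + λ_k) / Σ λ:
  k = 1: 54/79 = 0.6835
  k = 2: (54 + 15)/79 = 69/79 = 0.8734
  k = 3: (54 + 15 + 10)/79 = 79/79 = 1

Summary (fraction, with percent):

explained: PC1 0.6835 (68.35%), PC2 0.1899 (18.99%), PC3 0.1266 (12.66%);  cumulative: 0.6835, 0.8734, 1


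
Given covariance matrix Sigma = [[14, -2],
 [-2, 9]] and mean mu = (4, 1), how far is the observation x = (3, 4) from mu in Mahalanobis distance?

Step 1 — centre the observation: (x - mu) = (-1, 3).

Step 2 — invert Sigma. det(Sigma) = 14·9 - (-2)² = 122.
  Sigma^{-1} = (1/det) · [[d, -b], [-b, a]] = [[0.0738, 0.0164],
 [0.0164, 0.1148]].

Step 3 — form the quadratic (x - mu)^T · Sigma^{-1} · (x - mu):
  Sigma^{-1} · (x - mu) = (-0.0246, 0.3279).
  (x - mu)^T · [Sigma^{-1} · (x - mu)] = (-1)·(-0.0246) + (3)·(0.3279) = 1.0082.

Step 4 — take square root: d = √(1.0082) ≈ 1.0041.

d(x, mu) = √(1.0082) ≈ 1.0041


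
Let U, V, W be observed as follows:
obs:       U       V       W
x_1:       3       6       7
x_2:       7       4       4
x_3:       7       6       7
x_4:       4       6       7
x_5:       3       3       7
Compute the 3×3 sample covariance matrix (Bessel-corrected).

Step 1 — column means:
  mean(U) = (3 + 7 + 7 + 4 + 3) / 5 = 24/5 = 4.8
  mean(V) = (6 + 4 + 6 + 6 + 3) / 5 = 25/5 = 5
  mean(W) = (7 + 4 + 7 + 7 + 7) / 5 = 32/5 = 6.4

Step 2 — sample covariance S[i,j] = (1/(n-1)) · Σ_k (x_{k,i} - mean_i) · (x_{k,j} - mean_j), with n-1 = 4.
  S[U,U] = ((-1.8)·(-1.8) + (2.2)·(2.2) + (2.2)·(2.2) + (-0.8)·(-0.8) + (-1.8)·(-1.8)) / 4 = 16.8/4 = 4.2
  S[U,V] = ((-1.8)·(1) + (2.2)·(-1) + (2.2)·(1) + (-0.8)·(1) + (-1.8)·(-2)) / 4 = 1/4 = 0.25
  S[U,W] = ((-1.8)·(0.6) + (2.2)·(-2.4) + (2.2)·(0.6) + (-0.8)·(0.6) + (-1.8)·(0.6)) / 4 = -6.6/4 = -1.65
  S[V,V] = ((1)·(1) + (-1)·(-1) + (1)·(1) + (1)·(1) + (-2)·(-2)) / 4 = 8/4 = 2
  S[V,W] = ((1)·(0.6) + (-1)·(-2.4) + (1)·(0.6) + (1)·(0.6) + (-2)·(0.6)) / 4 = 3/4 = 0.75
  S[W,W] = ((0.6)·(0.6) + (-2.4)·(-2.4) + (0.6)·(0.6) + (0.6)·(0.6) + (0.6)·(0.6)) / 4 = 7.2/4 = 1.8

S is symmetric (S[j,i] = S[i,j]). Assembling:

S = [[4.2, 0.25, -1.65],
 [0.25, 2, 0.75],
 [-1.65, 0.75, 1.8]]


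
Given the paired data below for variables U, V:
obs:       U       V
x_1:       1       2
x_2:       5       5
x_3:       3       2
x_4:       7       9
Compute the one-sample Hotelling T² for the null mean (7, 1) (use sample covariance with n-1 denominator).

Step 1 — sample mean vector:
  mean(U) = (1 + 5 + 3 + 7) / 4 = 16/4 = 4
  mean(V) = (2 + 5 + 2 + 9) / 4 = 18/4 = 4.5
  x̄ = (4, 4.5),  deviation x̄ - mu_0 = (4, 4.5) - (7, 1) = (-3, 3.5).

Step 2 — sample covariance matrix, S[i,j] = (1/(n-1)) · Σ_k (x_{k,i} - mean_i) · (x_{k,j} - mean_j), divisor n-1 = 3:
  S[U,U] = ((-3)·(-3) + (1)·(1) + (-1)·(-1) + (3)·(3)) / 3 = 20/3 = 6.6667
  S[U,V] = ((-3)·(-2.5) + (1)·(0.5) + (-1)·(-2.5) + (3)·(4.5)) / 3 = 24/3 = 8
  S[V,V] = ((-2.5)·(-2.5) + (0.5)·(0.5) + (-2.5)·(-2.5) + (4.5)·(4.5)) / 3 = 33/3 = 11
  S = [[6.6667, 8],
 [8, 11]].

Step 3 — invert S. det(S) = 6.6667·11 - (8)² = 9.3333.
  S^{-1} = (1/det) · [[d, -b], [-b, a]] = [[1.1786, -0.8571],
 [-0.8571, 0.7143]].

Step 4 — quadratic form (x̄ - mu_0)^T · S^{-1} · (x̄ - mu_0):
  S^{-1} · (x̄ - mu_0) = (-6.5357, 5.0714),
  (x̄ - mu_0)^T · [...] = (-3)·(-6.5357) + (3.5)·(5.0714) = 37.3571.

Step 5 — scale by n: T² = 4 · 37.3571 = 149.4286.

T² ≈ 149.4286


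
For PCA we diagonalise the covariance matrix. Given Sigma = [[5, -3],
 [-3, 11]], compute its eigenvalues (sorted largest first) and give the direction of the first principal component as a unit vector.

Step 1 — characteristic polynomial of 2×2 Sigma:
  det(Sigma - λI) = λ² - trace · λ + det = 0.
  trace = 5 + 11 = 16, det = 5·11 - (-3)² = 46.
Step 2 — discriminant:
  Δ = trace² - 4·det = 256 - 184 = 72.
Step 3 — eigenvalues:
  λ = (trace ± √Δ)/2 = (16 ± 8.4853)/2,
  λ_1 = 12.2426,  λ_2 = 3.7574.

Step 4 — unit eigenvector for λ_1: solve (Sigma - λ_1 I)v = 0. First row:
  (5 - 12.2426)·v_x + (-3)·v_y = 0, i.e. (-7.2426)·v_x + (-3)·v_y = 0,
  so v ∝ (b, λ_1 - a) = (-3, 7.2426); multiply by -1 so the first entry is positive: u = (3, -7.2426).
  ||u|| = √((3)² + (-7.2426)²) = √(61.4558) ≈ 7.8394,
  v_1 = u/||u|| ≈ (0.3827, -0.9239) (||v_1|| = 1).

λ_1 = 12.2426,  λ_2 = 3.7574;  v_1 ≈ (0.3827, -0.9239)


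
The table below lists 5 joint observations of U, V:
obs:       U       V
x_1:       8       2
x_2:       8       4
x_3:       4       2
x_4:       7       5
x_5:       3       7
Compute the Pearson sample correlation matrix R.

Step 1 — column means:
  mean(U) = (8 + 8 + 4 + 7 + 3) / 5 = 30/5 = 6
  mean(V) = (2 + 4 + 2 + 5 + 7) / 5 = 20/5 = 4

Step 2 — sample variances and covariances s[i,j] = (1/(n-1)) · Σ_k (x_{k,i} - mean_i) · (x_{k,j} - mean_j), with n-1 = 4:
  s[U,U] = ((2)·(2) + (2)·(2) + (-2)·(-2) + (1)·(1) + (-3)·(-3)) / 4 = 22/4 = 5.5
  s[U,V] = ((2)·(-2) + (2)·(0) + (-2)·(-2) + (1)·(1) + (-3)·(3)) / 4 = -8/4 = -2
  s[V,V] = ((-2)·(-2) + (0)·(0) + (-2)·(-2) + (1)·(1) + (3)·(3)) / 4 = 18/4 = 4.5
  Sample standard deviations s_i = √(s[i,i]):
  s(U) = √(5.5) = 2.3452
  s(V) = √(4.5) = 2.1213

Step 3 — r_{ij} = s_{ij} / (s_i · s_j):
  r[U,U] = 1 (diagonal).
  r[U,V] = -2 / (2.3452 · 2.1213) = -2 / 4.9749 = -0.402
  r[V,V] = 1 (diagonal).

R is symmetric with unit diagonal. Assembling:

R = [[1, -0.402],
 [-0.402, 1]]


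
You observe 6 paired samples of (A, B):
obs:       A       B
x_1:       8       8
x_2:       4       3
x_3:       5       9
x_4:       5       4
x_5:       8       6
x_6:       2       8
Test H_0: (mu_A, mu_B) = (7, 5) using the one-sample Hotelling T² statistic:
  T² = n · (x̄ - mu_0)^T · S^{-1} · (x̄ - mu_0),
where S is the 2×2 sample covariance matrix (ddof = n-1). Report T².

Step 1 — sample mean vector:
  mean(A) = (8 + 4 + 5 + 5 + 8 + 2) / 6 = 32/6 = 5.3333
  mean(B) = (8 + 3 + 9 + 4 + 6 + 8) / 6 = 38/6 = 6.3333
  x̄ = (5.3333, 6.3333),  deviation x̄ - mu_0 = (5.3333, 6.3333) - (7, 5) = (-1.6667, 1.3333).

Step 2 — sample covariance matrix, S[i,j] = (1/(n-1)) · Σ_k (x_{k,i} - mean_i) · (x_{k,j} - mean_j), divisor n-1 = 5:
  S[A,A] = ((2.6667)·(2.6667) + (-1.3333)·(-1.3333) + (-0.3333)·(-0.3333) + (-0.3333)·(-0.3333) + (2.6667)·(2.6667) + (-3.3333)·(-3.3333)) / 5 = 27.3333/5 = 5.4667
  S[A,B] = ((2.6667)·(1.6667) + (-1.3333)·(-3.3333) + (-0.3333)·(2.6667) + (-0.3333)·(-2.3333) + (2.6667)·(-0.3333) + (-3.3333)·(1.6667)) / 5 = 2.3333/5 = 0.4667
  S[B,B] = ((1.6667)·(1.6667) + (-3.3333)·(-3.3333) + (2.6667)·(2.6667) + (-2.3333)·(-2.3333) + (-0.3333)·(-0.3333) + (1.6667)·(1.6667)) / 5 = 29.3333/5 = 5.8667
  S = [[5.4667, 0.4667],
 [0.4667, 5.8667]].

Step 3 — invert S. det(S) = 5.4667·5.8667 - (0.4667)² = 31.8533.
  S^{-1} = (1/det) · [[d, -b], [-b, a]] = [[0.1842, -0.0147],
 [-0.0147, 0.1716]].

Step 4 — quadratic form (x̄ - mu_0)^T · S^{-1} · (x̄ - mu_0):
  S^{-1} · (x̄ - mu_0) = (-0.3265, 0.2532),
  (x̄ - mu_0)^T · [...] = (-1.6667)·(-0.3265) + (1.3333)·(0.2532) = 0.8818.

Step 5 — scale by n: T² = 6 · 0.8818 = 5.2909.

T² ≈ 5.2909


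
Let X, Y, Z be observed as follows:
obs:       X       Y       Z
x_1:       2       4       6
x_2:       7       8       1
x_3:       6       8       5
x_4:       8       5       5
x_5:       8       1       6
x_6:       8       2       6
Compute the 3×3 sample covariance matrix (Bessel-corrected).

Step 1 — column means:
  mean(X) = (2 + 7 + 6 + 8 + 8 + 8) / 6 = 39/6 = 6.5
  mean(Y) = (4 + 8 + 8 + 5 + 1 + 2) / 6 = 28/6 = 4.6667
  mean(Z) = (6 + 1 + 5 + 5 + 6 + 6) / 6 = 29/6 = 4.8333

Step 2 — sample covariance S[i,j] = (1/(n-1)) · Σ_k (x_{k,i} - mean_i) · (x_{k,j} - mean_j), with n-1 = 5.
  S[X,X] = ((-4.5)·(-4.5) + (0.5)·(0.5) + (-0.5)·(-0.5) + (1.5)·(1.5) + (1.5)·(1.5) + (1.5)·(1.5)) / 5 = 27.5/5 = 5.5
  S[X,Y] = ((-4.5)·(-0.6667) + (0.5)·(3.3333) + (-0.5)·(3.3333) + (1.5)·(0.3333) + (1.5)·(-3.6667) + (1.5)·(-2.6667)) / 5 = -6/5 = -1.2
  S[X,Z] = ((-4.5)·(1.1667) + (0.5)·(-3.8333) + (-0.5)·(0.1667) + (1.5)·(0.1667) + (1.5)·(1.1667) + (1.5)·(1.1667)) / 5 = -3.5/5 = -0.7
  S[Y,Y] = ((-0.6667)·(-0.6667) + (3.3333)·(3.3333) + (3.3333)·(3.3333) + (0.3333)·(0.3333) + (-3.6667)·(-3.6667) + (-2.6667)·(-2.6667)) / 5 = 43.3333/5 = 8.6667
  S[Y,Z] = ((-0.6667)·(1.1667) + (3.3333)·(-3.8333) + (3.3333)·(0.1667) + (0.3333)·(0.1667) + (-3.6667)·(1.1667) + (-2.6667)·(1.1667)) / 5 = -20.3333/5 = -4.0667
  S[Z,Z] = ((1.1667)·(1.1667) + (-3.8333)·(-3.8333) + (0.1667)·(0.1667) + (0.1667)·(0.1667) + (1.1667)·(1.1667) + (1.1667)·(1.1667)) / 5 = 18.8333/5 = 3.7667

S is symmetric (S[j,i] = S[i,j]). Assembling:

S = [[5.5, -1.2, -0.7],
 [-1.2, 8.6667, -4.0667],
 [-0.7, -4.0667, 3.7667]]


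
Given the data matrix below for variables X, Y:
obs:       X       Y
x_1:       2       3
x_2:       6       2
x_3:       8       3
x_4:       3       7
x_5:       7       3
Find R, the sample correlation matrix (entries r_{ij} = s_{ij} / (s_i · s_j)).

Step 1 — column means:
  mean(X) = (2 + 6 + 8 + 3 + 7) / 5 = 26/5 = 5.2
  mean(Y) = (3 + 2 + 3 + 7 + 3) / 5 = 18/5 = 3.6

Step 2 — sample variances and covariances s[i,j] = (1/(n-1)) · Σ_k (x_{k,i} - mean_i) · (x_{k,j} - mean_j), with n-1 = 4:
  s[X,X] = ((-3.2)·(-3.2) + (0.8)·(0.8) + (2.8)·(2.8) + (-2.2)·(-2.2) + (1.8)·(1.8)) / 4 = 26.8/4 = 6.7
  s[X,Y] = ((-3.2)·(-0.6) + (0.8)·(-1.6) + (2.8)·(-0.6) + (-2.2)·(3.4) + (1.8)·(-0.6)) / 4 = -9.6/4 = -2.4
  s[Y,Y] = ((-0.6)·(-0.6) + (-1.6)·(-1.6) + (-0.6)·(-0.6) + (3.4)·(3.4) + (-0.6)·(-0.6)) / 4 = 15.2/4 = 3.8
  Sample standard deviations s_i = √(s[i,i]):
  s(X) = √(6.7) = 2.5884
  s(Y) = √(3.8) = 1.9494

Step 3 — r_{ij} = s_{ij} / (s_i · s_j):
  r[X,X] = 1 (diagonal).
  r[X,Y] = -2.4 / (2.5884 · 1.9494) = -2.4 / 5.0458 = -0.4756
  r[Y,Y] = 1 (diagonal).

R is symmetric with unit diagonal. Assembling:

R = [[1, -0.4756],
 [-0.4756, 1]]


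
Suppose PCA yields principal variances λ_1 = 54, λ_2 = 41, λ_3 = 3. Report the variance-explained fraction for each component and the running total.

Step 1 — total variance = trace(Sigma) = Σ λ_i = 54 + 41 + 3 = 98.

Step 2 — fraction explained by component i = λ_i / Σ λ:
  PC1: 54/98 = 0.551
  PC2: 41/98 = 0.4184
  PC3: 3/98 = 0.0306

Step 3 — cumulative fraction after k components = (λ_1 + ... + λ_k) / Σ λ:
  k = 1: 54/98 = 0.551
  k = 2: (54 + 41)/98 = 95/98 = 0.9694
  k = 3: (54 + 41 + 3)/98 = 98/98 = 1

Summary (fraction, with percent):

explained: PC1 0.551 (55.1%), PC2 0.4184 (41.84%), PC3 0.0306 (3.06%);  cumulative: 0.551, 0.9694, 1


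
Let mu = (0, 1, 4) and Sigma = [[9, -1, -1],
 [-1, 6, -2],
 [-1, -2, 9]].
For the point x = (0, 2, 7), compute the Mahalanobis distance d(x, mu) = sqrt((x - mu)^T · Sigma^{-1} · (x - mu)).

Step 1 — centre the observation: (x - mu) = (0, 1, 3).

Step 2 — invert Sigma (cofactor / det for 3×3, or solve directly):
  Sigma^{-1} = [[0.116, 0.0255, 0.0186],
 [0.0255, 0.1856, 0.0441],
 [0.0186, 0.0441, 0.123]].

Step 3 — form the quadratic (x - mu)^T · Sigma^{-1} · (x - mu):
  Sigma^{-1} · (x - mu) = (0.0812, 0.3179, 0.413).
  (x - mu)^T · [Sigma^{-1} · (x - mu)] = (0)·(0.0812) + (1)·(0.3179) + (3)·(0.413) = 1.5568.

Step 4 — take square root: d = √(1.5568) ≈ 1.2477.

d(x, mu) = √(1.5568) ≈ 1.2477


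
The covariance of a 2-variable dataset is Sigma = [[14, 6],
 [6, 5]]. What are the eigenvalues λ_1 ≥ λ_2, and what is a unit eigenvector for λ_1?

Step 1 — characteristic polynomial of 2×2 Sigma:
  det(Sigma - λI) = λ² - trace · λ + det = 0.
  trace = 14 + 5 = 19, det = 14·5 - (6)² = 34.
Step 2 — discriminant:
  Δ = trace² - 4·det = 361 - 136 = 225.
Step 3 — eigenvalues:
  λ = (trace ± √Δ)/2 = (19 ± 15)/2,
  λ_1 = 17,  λ_2 = 2.

Step 4 — unit eigenvector for λ_1: solve (Sigma - λ_1 I)v = 0. First row:
  (14 - 17)·v_x + (6)·v_y = 0, i.e. (-3)·v_x + (6)·v_y = 0,
  so v ∝ (b, λ_1 - a) = (6, 3) = u.
  ||u|| = √((6)² + (3)²) = √(45) ≈ 6.7082,
  v_1 = u/||u|| ≈ (0.8944, 0.4472) (||v_1|| = 1).

λ_1 = 17,  λ_2 = 2;  v_1 ≈ (0.8944, 0.4472)


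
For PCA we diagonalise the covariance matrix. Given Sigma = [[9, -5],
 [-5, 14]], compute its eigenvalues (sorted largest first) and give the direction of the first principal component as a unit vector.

Step 1 — characteristic polynomial of 2×2 Sigma:
  det(Sigma - λI) = λ² - trace · λ + det = 0.
  trace = 9 + 14 = 23, det = 9·14 - (-5)² = 101.
Step 2 — discriminant:
  Δ = trace² - 4·det = 529 - 404 = 125.
Step 3 — eigenvalues:
  λ = (trace ± √Δ)/2 = (23 ± 11.1803)/2,
  λ_1 = 17.0902,  λ_2 = 5.9098.

Step 4 — unit eigenvector for λ_1: solve (Sigma - λ_1 I)v = 0. First row:
  (9 - 17.0902)·v_x + (-5)·v_y = 0, i.e. (-8.0902)·v_x + (-5)·v_y = 0,
  so v ∝ (b, λ_1 - a) = (-5, 8.0902); multiply by -1 so the first entry is positive: u = (5, -8.0902).
  ||u|| = √((5)² + (-8.0902)²) = √(90.4508) ≈ 9.5106,
  v_1 = u/||u|| ≈ (0.5257, -0.8507) (||v_1|| = 1).

λ_1 = 17.0902,  λ_2 = 5.9098;  v_1 ≈ (0.5257, -0.8507)


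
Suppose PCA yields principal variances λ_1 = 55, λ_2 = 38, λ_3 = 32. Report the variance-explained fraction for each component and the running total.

Step 1 — total variance = trace(Sigma) = Σ λ_i = 55 + 38 + 32 = 125.

Step 2 — fraction explained by component i = λ_i / Σ λ:
  PC1: 55/125 = 0.44
  PC2: 38/125 = 0.304
  PC3: 32/125 = 0.256

Step 3 — cumulative fraction after k components = (λ_1 + ... + λ_k) / Σ λ:
  k = 1: 55/125 = 0.44
  k = 2: (55 + 38)/125 = 93/125 = 0.744
  k = 3: (55 + 38 + 32)/125 = 125/125 = 1

Summary (fraction, with percent):

explained: PC1 0.44 (44%), PC2 0.304 (30.4%), PC3 0.256 (25.6%);  cumulative: 0.44, 0.744, 1


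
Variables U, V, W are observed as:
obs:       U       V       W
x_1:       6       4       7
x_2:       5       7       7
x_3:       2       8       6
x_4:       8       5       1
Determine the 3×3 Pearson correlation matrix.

Step 1 — column means:
  mean(U) = (6 + 5 + 2 + 8) / 4 = 21/4 = 5.25
  mean(V) = (4 + 7 + 8 + 5) / 4 = 24/4 = 6
  mean(W) = (7 + 7 + 6 + 1) / 4 = 21/4 = 5.25

Step 2 — sample variances and covariances s[i,j] = (1/(n-1)) · Σ_k (x_{k,i} - mean_i) · (x_{k,j} - mean_j), with n-1 = 3:
  s[U,U] = ((0.75)·(0.75) + (-0.25)·(-0.25) + (-3.25)·(-3.25) + (2.75)·(2.75)) / 3 = 18.75/3 = 6.25
  s[U,V] = ((0.75)·(-2) + (-0.25)·(1) + (-3.25)·(2) + (2.75)·(-1)) / 3 = -11/3 = -3.6667
  s[U,W] = ((0.75)·(1.75) + (-0.25)·(1.75) + (-3.25)·(0.75) + (2.75)·(-4.25)) / 3 = -13.25/3 = -4.4167
  s[V,V] = ((-2)·(-2) + (1)·(1) + (2)·(2) + (-1)·(-1)) / 3 = 10/3 = 3.3333
  s[V,W] = ((-2)·(1.75) + (1)·(1.75) + (2)·(0.75) + (-1)·(-4.25)) / 3 = 4/3 = 1.3333
  s[W,W] = ((1.75)·(1.75) + (1.75)·(1.75) + (0.75)·(0.75) + (-4.25)·(-4.25)) / 3 = 24.75/3 = 8.25
  Sample standard deviations s_i = √(s[i,i]):
  s(U) = √(6.25) = 2.5
  s(V) = √(3.3333) = 1.8257
  s(W) = √(8.25) = 2.8723

Step 3 — r_{ij} = s_{ij} / (s_i · s_j):
  r[U,U] = 1 (diagonal).
  r[U,V] = -3.6667 / (2.5 · 1.8257) = -3.6667 / 4.5644 = -0.8033
  r[U,W] = -4.4167 / (2.5 · 2.8723) = -4.4167 / 7.1807 = -0.6151
  r[V,V] = 1 (diagonal).
  r[V,W] = 1.3333 / (1.8257 · 2.8723) = 1.3333 / 5.244 = 0.2543
  r[W,W] = 1 (diagonal).

R is symmetric with unit diagonal. Assembling:

R = [[1, -0.8033, -0.6151],
 [-0.8033, 1, 0.2543],
 [-0.6151, 0.2543, 1]]


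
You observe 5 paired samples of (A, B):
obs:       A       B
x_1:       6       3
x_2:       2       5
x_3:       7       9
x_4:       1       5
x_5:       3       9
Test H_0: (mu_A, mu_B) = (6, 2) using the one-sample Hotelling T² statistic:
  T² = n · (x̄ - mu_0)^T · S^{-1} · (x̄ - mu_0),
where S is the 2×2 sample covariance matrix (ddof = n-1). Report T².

Step 1 — sample mean vector:
  mean(A) = (6 + 2 + 7 + 1 + 3) / 5 = 19/5 = 3.8
  mean(B) = (3 + 5 + 9 + 5 + 9) / 5 = 31/5 = 6.2
  x̄ = (3.8, 6.2),  deviation x̄ - mu_0 = (3.8, 6.2) - (6, 2) = (-2.2, 4.2).

Step 2 — sample covariance matrix, S[i,j] = (1/(n-1)) · Σ_k (x_{k,i} - mean_i) · (x_{k,j} - mean_j), divisor n-1 = 4:
  S[A,A] = ((2.2)·(2.2) + (-1.8)·(-1.8) + (3.2)·(3.2) + (-2.8)·(-2.8) + (-0.8)·(-0.8)) / 4 = 26.8/4 = 6.7
  S[A,B] = ((2.2)·(-3.2) + (-1.8)·(-1.2) + (3.2)·(2.8) + (-2.8)·(-1.2) + (-0.8)·(2.8)) / 4 = 5.2/4 = 1.3
  S[B,B] = ((-3.2)·(-3.2) + (-1.2)·(-1.2) + (2.8)·(2.8) + (-1.2)·(-1.2) + (2.8)·(2.8)) / 4 = 28.8/4 = 7.2
  S = [[6.7, 1.3],
 [1.3, 7.2]].

Step 3 — invert S. det(S) = 6.7·7.2 - (1.3)² = 46.55.
  S^{-1} = (1/det) · [[d, -b], [-b, a]] = [[0.1547, -0.0279],
 [-0.0279, 0.1439]].

Step 4 — quadratic form (x̄ - mu_0)^T · S^{-1} · (x̄ - mu_0):
  S^{-1} · (x̄ - mu_0) = (-0.4576, 0.666),
  (x̄ - mu_0)^T · [...] = (-2.2)·(-0.4576) + (4.2)·(0.666) = 3.8037.

Step 5 — scale by n: T² = 5 · 3.8037 = 19.0183.

T² ≈ 19.0183


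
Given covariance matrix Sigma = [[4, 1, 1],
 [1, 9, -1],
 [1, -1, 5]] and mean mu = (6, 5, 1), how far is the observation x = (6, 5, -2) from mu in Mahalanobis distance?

Step 1 — centre the observation: (x - mu) = (0, 0, -3).

Step 2 — invert Sigma (cofactor / det for 3×3, or solve directly):
  Sigma^{-1} = [[0.275, -0.0375, -0.0625],
 [-0.0375, 0.1188, 0.0312],
 [-0.0625, 0.0312, 0.2188]].

Step 3 — form the quadratic (x - mu)^T · Sigma^{-1} · (x - mu):
  Sigma^{-1} · (x - mu) = (0.1875, -0.0938, -0.6562).
  (x - mu)^T · [Sigma^{-1} · (x - mu)] = (0)·(0.1875) + (0)·(-0.0938) + (-3)·(-0.6562) = 1.9688.

Step 4 — take square root: d = √(1.9688) ≈ 1.4031.

d(x, mu) = √(1.9688) ≈ 1.4031


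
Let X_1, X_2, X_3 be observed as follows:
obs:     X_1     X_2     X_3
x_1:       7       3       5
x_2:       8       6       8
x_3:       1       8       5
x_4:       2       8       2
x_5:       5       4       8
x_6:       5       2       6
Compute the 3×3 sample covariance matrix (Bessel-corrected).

Step 1 — column means:
  mean(X_1) = (7 + 8 + 1 + 2 + 5 + 5) / 6 = 28/6 = 4.6667
  mean(X_2) = (3 + 6 + 8 + 8 + 4 + 2) / 6 = 31/6 = 5.1667
  mean(X_3) = (5 + 8 + 5 + 2 + 8 + 6) / 6 = 34/6 = 5.6667

Step 2 — sample covariance S[i,j] = (1/(n-1)) · Σ_k (x_{k,i} - mean_i) · (x_{k,j} - mean_j), with n-1 = 5.
  S[X_1,X_1] = ((2.3333)·(2.3333) + (3.3333)·(3.3333) + (-3.6667)·(-3.6667) + (-2.6667)·(-2.6667) + (0.3333)·(0.3333) + (0.3333)·(0.3333)) / 5 = 37.3333/5 = 7.4667
  S[X_1,X_2] = ((2.3333)·(-2.1667) + (3.3333)·(0.8333) + (-3.6667)·(2.8333) + (-2.6667)·(2.8333) + (0.3333)·(-1.1667) + (0.3333)·(-3.1667)) / 5 = -21.6667/5 = -4.3333
  S[X_1,X_3] = ((2.3333)·(-0.6667) + (3.3333)·(2.3333) + (-3.6667)·(-0.6667) + (-2.6667)·(-3.6667) + (0.3333)·(2.3333) + (0.3333)·(0.3333)) / 5 = 19.3333/5 = 3.8667
  S[X_2,X_2] = ((-2.1667)·(-2.1667) + (0.8333)·(0.8333) + (2.8333)·(2.8333) + (2.8333)·(2.8333) + (-1.1667)·(-1.1667) + (-3.1667)·(-3.1667)) / 5 = 32.8333/5 = 6.5667
  S[X_2,X_3] = ((-2.1667)·(-0.6667) + (0.8333)·(2.3333) + (2.8333)·(-0.6667) + (2.8333)·(-3.6667) + (-1.1667)·(2.3333) + (-3.1667)·(0.3333)) / 5 = -12.6667/5 = -2.5333
  S[X_3,X_3] = ((-0.6667)·(-0.6667) + (2.3333)·(2.3333) + (-0.6667)·(-0.6667) + (-3.6667)·(-3.6667) + (2.3333)·(2.3333) + (0.3333)·(0.3333)) / 5 = 25.3333/5 = 5.0667

S is symmetric (S[j,i] = S[i,j]). Assembling:

S = [[7.4667, -4.3333, 3.8667],
 [-4.3333, 6.5667, -2.5333],
 [3.8667, -2.5333, 5.0667]]


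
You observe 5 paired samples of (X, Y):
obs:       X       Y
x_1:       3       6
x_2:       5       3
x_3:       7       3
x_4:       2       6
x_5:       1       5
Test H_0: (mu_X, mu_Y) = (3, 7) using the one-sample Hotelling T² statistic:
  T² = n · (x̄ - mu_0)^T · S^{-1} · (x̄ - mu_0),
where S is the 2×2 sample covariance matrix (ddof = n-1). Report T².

Step 1 — sample mean vector:
  mean(X) = (3 + 5 + 7 + 2 + 1) / 5 = 18/5 = 3.6
  mean(Y) = (6 + 3 + 3 + 6 + 5) / 5 = 23/5 = 4.6
  x̄ = (3.6, 4.6),  deviation x̄ - mu_0 = (3.6, 4.6) - (3, 7) = (0.6, -2.4).

Step 2 — sample covariance matrix, S[i,j] = (1/(n-1)) · Σ_k (x_{k,i} - mean_i) · (x_{k,j} - mean_j), divisor n-1 = 4:
  S[X,X] = ((-0.6)·(-0.6) + (1.4)·(1.4) + (3.4)·(3.4) + (-1.6)·(-1.6) + (-2.6)·(-2.6)) / 4 = 23.2/4 = 5.8
  S[X,Y] = ((-0.6)·(1.4) + (1.4)·(-1.6) + (3.4)·(-1.6) + (-1.6)·(1.4) + (-2.6)·(0.4)) / 4 = -11.8/4 = -2.95
  S[Y,Y] = ((1.4)·(1.4) + (-1.6)·(-1.6) + (-1.6)·(-1.6) + (1.4)·(1.4) + (0.4)·(0.4)) / 4 = 9.2/4 = 2.3
  S = [[5.8, -2.95],
 [-2.95, 2.3]].

Step 3 — invert S. det(S) = 5.8·2.3 - (-2.95)² = 4.6375.
  S^{-1} = (1/det) · [[d, -b], [-b, a]] = [[0.496, 0.6361],
 [0.6361, 1.2507]].

Step 4 — quadratic form (x̄ - mu_0)^T · S^{-1} · (x̄ - mu_0):
  S^{-1} · (x̄ - mu_0) = (-1.2291, -2.6199),
  (x̄ - mu_0)^T · [...] = (0.6)·(-1.2291) + (-2.4)·(-2.6199) = 5.5504.

Step 5 — scale by n: T² = 5 · 5.5504 = 27.752.

T² ≈ 27.752


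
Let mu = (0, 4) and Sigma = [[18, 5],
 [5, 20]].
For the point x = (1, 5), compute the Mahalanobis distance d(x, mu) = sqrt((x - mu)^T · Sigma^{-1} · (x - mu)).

Step 1 — centre the observation: (x - mu) = (1, 1).

Step 2 — invert Sigma. det(Sigma) = 18·20 - (5)² = 335.
  Sigma^{-1} = (1/det) · [[d, -b], [-b, a]] = [[0.0597, -0.0149],
 [-0.0149, 0.0537]].

Step 3 — form the quadratic (x - mu)^T · Sigma^{-1} · (x - mu):
  Sigma^{-1} · (x - mu) = (0.0448, 0.0388).
  (x - mu)^T · [Sigma^{-1} · (x - mu)] = (1)·(0.0448) + (1)·(0.0388) = 0.0836.

Step 4 — take square root: d = √(0.0836) ≈ 0.2891.

d(x, mu) = √(0.0836) ≈ 0.2891


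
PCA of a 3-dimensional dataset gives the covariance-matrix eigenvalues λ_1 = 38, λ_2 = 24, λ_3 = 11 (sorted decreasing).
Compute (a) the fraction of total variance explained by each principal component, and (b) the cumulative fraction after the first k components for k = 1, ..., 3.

Step 1 — total variance = trace(Sigma) = Σ λ_i = 38 + 24 + 11 = 73.

Step 2 — fraction explained by component i = λ_i / Σ λ:
  PC1: 38/73 = 0.5205
  PC2: 24/73 = 0.3288
  PC3: 11/73 = 0.1507

Step 3 — cumulative fraction after k components = (λ_1 + ... + λ_k) / Σ λ:
  k = 1: 38/73 = 0.5205
  k = 2: (38 + 24)/73 = 62/73 = 0.8493
  k = 3: (38 + 24 + 11)/73 = 73/73 = 1

Summary (fraction, with percent):

explained: PC1 0.5205 (52.05%), PC2 0.3288 (32.88%), PC3 0.1507 (15.07%);  cumulative: 0.5205, 0.8493, 1


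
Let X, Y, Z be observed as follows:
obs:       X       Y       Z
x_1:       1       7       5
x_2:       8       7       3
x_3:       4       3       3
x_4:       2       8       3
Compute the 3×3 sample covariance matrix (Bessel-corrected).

Step 1 — column means:
  mean(X) = (1 + 8 + 4 + 2) / 4 = 15/4 = 3.75
  mean(Y) = (7 + 7 + 3 + 8) / 4 = 25/4 = 6.25
  mean(Z) = (5 + 3 + 3 + 3) / 4 = 14/4 = 3.5

Step 2 — sample covariance S[i,j] = (1/(n-1)) · Σ_k (x_{k,i} - mean_i) · (x_{k,j} - mean_j), with n-1 = 3.
  S[X,X] = ((-2.75)·(-2.75) + (4.25)·(4.25) + (0.25)·(0.25) + (-1.75)·(-1.75)) / 3 = 28.75/3 = 9.5833
  S[X,Y] = ((-2.75)·(0.75) + (4.25)·(0.75) + (0.25)·(-3.25) + (-1.75)·(1.75)) / 3 = -2.75/3 = -0.9167
  S[X,Z] = ((-2.75)·(1.5) + (4.25)·(-0.5) + (0.25)·(-0.5) + (-1.75)·(-0.5)) / 3 = -5.5/3 = -1.8333
  S[Y,Y] = ((0.75)·(0.75) + (0.75)·(0.75) + (-3.25)·(-3.25) + (1.75)·(1.75)) / 3 = 14.75/3 = 4.9167
  S[Y,Z] = ((0.75)·(1.5) + (0.75)·(-0.5) + (-3.25)·(-0.5) + (1.75)·(-0.5)) / 3 = 1.5/3 = 0.5
  S[Z,Z] = ((1.5)·(1.5) + (-0.5)·(-0.5) + (-0.5)·(-0.5) + (-0.5)·(-0.5)) / 3 = 3/3 = 1

S is symmetric (S[j,i] = S[i,j]). Assembling:

S = [[9.5833, -0.9167, -1.8333],
 [-0.9167, 4.9167, 0.5],
 [-1.8333, 0.5, 1]]


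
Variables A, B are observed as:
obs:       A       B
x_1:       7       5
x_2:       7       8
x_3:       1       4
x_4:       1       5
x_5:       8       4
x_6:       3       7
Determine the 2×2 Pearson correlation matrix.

Step 1 — column means:
  mean(A) = (7 + 7 + 1 + 1 + 8 + 3) / 6 = 27/6 = 4.5
  mean(B) = (5 + 8 + 4 + 5 + 4 + 7) / 6 = 33/6 = 5.5

Step 2 — sample variances and covariances s[i,j] = (1/(n-1)) · Σ_k (x_{k,i} - mean_i) · (x_{k,j} - mean_j), with n-1 = 5:
  s[A,A] = ((2.5)·(2.5) + (2.5)·(2.5) + (-3.5)·(-3.5) + (-3.5)·(-3.5) + (3.5)·(3.5) + (-1.5)·(-1.5)) / 5 = 51.5/5 = 10.3
  s[A,B] = ((2.5)·(-0.5) + (2.5)·(2.5) + (-3.5)·(-1.5) + (-3.5)·(-0.5) + (3.5)·(-1.5) + (-1.5)·(1.5)) / 5 = 4.5/5 = 0.9
  s[B,B] = ((-0.5)·(-0.5) + (2.5)·(2.5) + (-1.5)·(-1.5) + (-0.5)·(-0.5) + (-1.5)·(-1.5) + (1.5)·(1.5)) / 5 = 13.5/5 = 2.7
  Sample standard deviations s_i = √(s[i,i]):
  s(A) = √(10.3) = 3.2094
  s(B) = √(2.7) = 1.6432

Step 3 — r_{ij} = s_{ij} / (s_i · s_j):
  r[A,A] = 1 (diagonal).
  r[A,B] = 0.9 / (3.2094 · 1.6432) = 0.9 / 5.2735 = 0.1707
  r[B,B] = 1 (diagonal).

R is symmetric with unit diagonal. Assembling:

R = [[1, 0.1707],
 [0.1707, 1]]


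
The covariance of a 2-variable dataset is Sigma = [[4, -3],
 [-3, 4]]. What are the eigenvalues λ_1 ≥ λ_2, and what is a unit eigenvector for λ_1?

Step 1 — characteristic polynomial of 2×2 Sigma:
  det(Sigma - λI) = λ² - trace · λ + det = 0.
  trace = 4 + 4 = 8, det = 4·4 - (-3)² = 7.
Step 2 — discriminant:
  Δ = trace² - 4·det = 64 - 28 = 36.
Step 3 — eigenvalues:
  λ = (trace ± √Δ)/2 = (8 ± 6)/2,
  λ_1 = 7,  λ_2 = 1.

Step 4 — unit eigenvector for λ_1: solve (Sigma - λ_1 I)v = 0. First row:
  (4 - 7)·v_x + (-3)·v_y = 0, i.e. (-3)·v_x + (-3)·v_y = 0,
  so v ∝ (b, λ_1 - a) = (-3, 3); multiply by -1 so the first entry is positive: u = (3, -3).
  ||u|| = √((3)² + (-3)²) = √(18) ≈ 4.2426,
  v_1 = u/||u|| ≈ (0.7071, -0.7071) (||v_1|| = 1).

λ_1 = 7,  λ_2 = 1;  v_1 ≈ (0.7071, -0.7071)


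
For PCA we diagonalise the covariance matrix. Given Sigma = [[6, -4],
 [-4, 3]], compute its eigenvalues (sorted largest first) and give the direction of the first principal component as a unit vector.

Step 1 — characteristic polynomial of 2×2 Sigma:
  det(Sigma - λI) = λ² - trace · λ + det = 0.
  trace = 6 + 3 = 9, det = 6·3 - (-4)² = 2.
Step 2 — discriminant:
  Δ = trace² - 4·det = 81 - 8 = 73.
Step 3 — eigenvalues:
  λ = (trace ± √Δ)/2 = (9 ± 8.544)/2,
  λ_1 = 8.772,  λ_2 = 0.228.

Step 4 — unit eigenvector for λ_1: solve (Sigma - λ_1 I)v = 0. First row:
  (6 - 8.772)·v_x + (-4)·v_y = 0, i.e. (-2.772)·v_x + (-4)·v_y = 0,
  so v ∝ (b, λ_1 - a) = (-4, 2.772); multiply by -1 so the first entry is positive: u = (4, -2.772).
  ||u|| = √((4)² + (-2.772)²) = √(23.684) ≈ 4.8666,
  v_1 = u/||u|| ≈ (0.8219, -0.5696) (||v_1|| = 1).

λ_1 = 8.772,  λ_2 = 0.228;  v_1 ≈ (0.8219, -0.5696)


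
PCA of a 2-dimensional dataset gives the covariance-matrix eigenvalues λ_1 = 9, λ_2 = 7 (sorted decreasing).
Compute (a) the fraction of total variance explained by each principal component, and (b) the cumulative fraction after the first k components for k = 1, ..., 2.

Step 1 — total variance = trace(Sigma) = Σ λ_i = 9 + 7 = 16.

Step 2 — fraction explained by component i = λ_i / Σ λ:
  PC1: 9/16 = 0.5625
  PC2: 7/16 = 0.4375

Step 3 — cumulative fraction after k components = (λ_1 + ... + λ_k) / Σ λ:
  k = 1: 9/16 = 0.5625
  k = 2: (9 + 7)/16 = 16/16 = 1

Summary (fraction, with percent):

explained: PC1 0.5625 (56.25%), PC2 0.4375 (43.75%);  cumulative: 0.5625, 1


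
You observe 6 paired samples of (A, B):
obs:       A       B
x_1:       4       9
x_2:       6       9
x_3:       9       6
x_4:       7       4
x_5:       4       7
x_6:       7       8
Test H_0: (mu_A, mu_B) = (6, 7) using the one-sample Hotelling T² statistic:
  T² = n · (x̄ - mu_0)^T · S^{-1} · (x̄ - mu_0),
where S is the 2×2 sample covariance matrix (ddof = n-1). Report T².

Step 1 — sample mean vector:
  mean(A) = (4 + 6 + 9 + 7 + 4 + 7) / 6 = 37/6 = 6.1667
  mean(B) = (9 + 9 + 6 + 4 + 7 + 8) / 6 = 43/6 = 7.1667
  x̄ = (6.1667, 7.1667),  deviation x̄ - mu_0 = (6.1667, 7.1667) - (6, 7) = (0.1667, 0.1667).

Step 2 — sample covariance matrix, S[i,j] = (1/(n-1)) · Σ_k (x_{k,i} - mean_i) · (x_{k,j} - mean_j), divisor n-1 = 5:
  S[A,A] = ((-2.1667)·(-2.1667) + (-0.1667)·(-0.1667) + (2.8333)·(2.8333) + (0.8333)·(0.8333) + (-2.1667)·(-2.1667) + (0.8333)·(0.8333)) / 5 = 18.8333/5 = 3.7667
  S[A,B] = ((-2.1667)·(1.8333) + (-0.1667)·(1.8333) + (2.8333)·(-1.1667) + (0.8333)·(-3.1667) + (-2.1667)·(-0.1667) + (0.8333)·(0.8333)) / 5 = -9.1667/5 = -1.8333
  S[B,B] = ((1.8333)·(1.8333) + (1.8333)·(1.8333) + (-1.1667)·(-1.1667) + (-3.1667)·(-3.1667) + (-0.1667)·(-0.1667) + (0.8333)·(0.8333)) / 5 = 18.8333/5 = 3.7667
  S = [[3.7667, -1.8333],
 [-1.8333, 3.7667]].

Step 3 — invert S. det(S) = 3.7667·3.7667 - (-1.8333)² = 10.8267.
  S^{-1} = (1/det) · [[d, -b], [-b, a]] = [[0.3479, 0.1693],
 [0.1693, 0.3479]].

Step 4 — quadratic form (x̄ - mu_0)^T · S^{-1} · (x̄ - mu_0):
  S^{-1} · (x̄ - mu_0) = (0.0862, 0.0862),
  (x̄ - mu_0)^T · [...] = (0.1667)·(0.0862) + (0.1667)·(0.0862) = 0.0287.

Step 5 — scale by n: T² = 6 · 0.0287 = 0.1724.

T² ≈ 0.1724


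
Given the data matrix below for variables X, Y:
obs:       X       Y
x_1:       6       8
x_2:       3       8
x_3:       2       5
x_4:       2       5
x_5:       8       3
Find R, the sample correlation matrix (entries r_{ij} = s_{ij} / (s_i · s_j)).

Step 1 — column means:
  mean(X) = (6 + 3 + 2 + 2 + 8) / 5 = 21/5 = 4.2
  mean(Y) = (8 + 8 + 5 + 5 + 3) / 5 = 29/5 = 5.8

Step 2 — sample variances and covariances s[i,j] = (1/(n-1)) · Σ_k (x_{k,i} - mean_i) · (x_{k,j} - mean_j), with n-1 = 4:
  s[X,X] = ((1.8)·(1.8) + (-1.2)·(-1.2) + (-2.2)·(-2.2) + (-2.2)·(-2.2) + (3.8)·(3.8)) / 4 = 28.8/4 = 7.2
  s[X,Y] = ((1.8)·(2.2) + (-1.2)·(2.2) + (-2.2)·(-0.8) + (-2.2)·(-0.8) + (3.8)·(-2.8)) / 4 = -5.8/4 = -1.45
  s[Y,Y] = ((2.2)·(2.2) + (2.2)·(2.2) + (-0.8)·(-0.8) + (-0.8)·(-0.8) + (-2.8)·(-2.8)) / 4 = 18.8/4 = 4.7
  Sample standard deviations s_i = √(s[i,i]):
  s(X) = √(7.2) = 2.6833
  s(Y) = √(4.7) = 2.1679

Step 3 — r_{ij} = s_{ij} / (s_i · s_j):
  r[X,X] = 1 (diagonal).
  r[X,Y] = -1.45 / (2.6833 · 2.1679) = -1.45 / 5.8172 = -0.2493
  r[Y,Y] = 1 (diagonal).

R is symmetric with unit diagonal. Assembling:

R = [[1, -0.2493],
 [-0.2493, 1]]


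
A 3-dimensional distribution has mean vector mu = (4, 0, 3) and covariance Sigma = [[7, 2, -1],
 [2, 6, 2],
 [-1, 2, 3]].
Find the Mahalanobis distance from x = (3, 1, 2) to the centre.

Step 1 — centre the observation: (x - mu) = (-1, 1, -1).

Step 2 — invert Sigma (cofactor / det for 3×3, or solve directly):
  Sigma^{-1} = [[0.1944, -0.1111, 0.1389],
 [-0.1111, 0.2778, -0.2222],
 [0.1389, -0.2222, 0.5278]].

Step 3 — form the quadratic (x - mu)^T · Sigma^{-1} · (x - mu):
  Sigma^{-1} · (x - mu) = (-0.4444, 0.6111, -0.8889).
  (x - mu)^T · [Sigma^{-1} · (x - mu)] = (-1)·(-0.4444) + (1)·(0.6111) + (-1)·(-0.8889) = 1.9444.

Step 4 — take square root: d = √(1.9444) ≈ 1.3944.

d(x, mu) = √(1.9444) ≈ 1.3944


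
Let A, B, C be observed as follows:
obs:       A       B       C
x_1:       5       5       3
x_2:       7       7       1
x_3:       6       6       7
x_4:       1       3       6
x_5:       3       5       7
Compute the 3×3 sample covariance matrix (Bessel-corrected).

Step 1 — column means:
  mean(A) = (5 + 7 + 6 + 1 + 3) / 5 = 22/5 = 4.4
  mean(B) = (5 + 7 + 6 + 3 + 5) / 5 = 26/5 = 5.2
  mean(C) = (3 + 1 + 7 + 6 + 7) / 5 = 24/5 = 4.8

Step 2 — sample covariance S[i,j] = (1/(n-1)) · Σ_k (x_{k,i} - mean_i) · (x_{k,j} - mean_j), with n-1 = 4.
  S[A,A] = ((0.6)·(0.6) + (2.6)·(2.6) + (1.6)·(1.6) + (-3.4)·(-3.4) + (-1.4)·(-1.4)) / 4 = 23.2/4 = 5.8
  S[A,B] = ((0.6)·(-0.2) + (2.6)·(1.8) + (1.6)·(0.8) + (-3.4)·(-2.2) + (-1.4)·(-0.2)) / 4 = 13.6/4 = 3.4
  S[A,C] = ((0.6)·(-1.8) + (2.6)·(-3.8) + (1.6)·(2.2) + (-3.4)·(1.2) + (-1.4)·(2.2)) / 4 = -14.6/4 = -3.65
  S[B,B] = ((-0.2)·(-0.2) + (1.8)·(1.8) + (0.8)·(0.8) + (-2.2)·(-2.2) + (-0.2)·(-0.2)) / 4 = 8.8/4 = 2.2
  S[B,C] = ((-0.2)·(-1.8) + (1.8)·(-3.8) + (0.8)·(2.2) + (-2.2)·(1.2) + (-0.2)·(2.2)) / 4 = -7.8/4 = -1.95
  S[C,C] = ((-1.8)·(-1.8) + (-3.8)·(-3.8) + (2.2)·(2.2) + (1.2)·(1.2) + (2.2)·(2.2)) / 4 = 28.8/4 = 7.2

S is symmetric (S[j,i] = S[i,j]). Assembling:

S = [[5.8, 3.4, -3.65],
 [3.4, 2.2, -1.95],
 [-3.65, -1.95, 7.2]]


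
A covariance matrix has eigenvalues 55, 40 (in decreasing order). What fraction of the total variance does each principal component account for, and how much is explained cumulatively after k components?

Step 1 — total variance = trace(Sigma) = Σ λ_i = 55 + 40 = 95.

Step 2 — fraction explained by component i = λ_i / Σ λ:
  PC1: 55/95 = 0.5789
  PC2: 40/95 = 0.4211

Step 3 — cumulative fraction after k components = (λ_1 + ... + λ_k) / Σ λ:
  k = 1: 55/95 = 0.5789
  k = 2: (55 + 40)/95 = 95/95 = 1

Summary (fraction, with percent):

explained: PC1 0.5789 (57.89%), PC2 0.4211 (42.11%);  cumulative: 0.5789, 1


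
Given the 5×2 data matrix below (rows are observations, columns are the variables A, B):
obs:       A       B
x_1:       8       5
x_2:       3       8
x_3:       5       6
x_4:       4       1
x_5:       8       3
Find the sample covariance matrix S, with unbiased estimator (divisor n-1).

Step 1 — column means:
  mean(A) = (8 + 3 + 5 + 4 + 8) / 5 = 28/5 = 5.6
  mean(B) = (5 + 8 + 6 + 1 + 3) / 5 = 23/5 = 4.6

Step 2 — sample covariance S[i,j] = (1/(n-1)) · Σ_k (x_{k,i} - mean_i) · (x_{k,j} - mean_j), with n-1 = 4.
  S[A,A] = ((2.4)·(2.4) + (-2.6)·(-2.6) + (-0.6)·(-0.6) + (-1.6)·(-1.6) + (2.4)·(2.4)) / 4 = 21.2/4 = 5.3
  S[A,B] = ((2.4)·(0.4) + (-2.6)·(3.4) + (-0.6)·(1.4) + (-1.6)·(-3.6) + (2.4)·(-1.6)) / 4 = -6.8/4 = -1.7
  S[B,B] = ((0.4)·(0.4) + (3.4)·(3.4) + (1.4)·(1.4) + (-3.6)·(-3.6) + (-1.6)·(-1.6)) / 4 = 29.2/4 = 7.3

S is symmetric (S[j,i] = S[i,j]). Assembling:

S = [[5.3, -1.7],
 [-1.7, 7.3]]


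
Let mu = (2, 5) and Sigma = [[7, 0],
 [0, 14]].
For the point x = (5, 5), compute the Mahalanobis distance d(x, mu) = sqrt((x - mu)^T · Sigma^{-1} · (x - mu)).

Step 1 — centre the observation: (x - mu) = (3, 0).

Step 2 — invert Sigma. det(Sigma) = 7·14 - (0)² = 98.
  Sigma^{-1} = (1/det) · [[d, -b], [-b, a]] = [[0.1429, 0],
 [0, 0.0714]].

Step 3 — form the quadratic (x - mu)^T · Sigma^{-1} · (x - mu):
  Sigma^{-1} · (x - mu) = (0.4286, 0).
  (x - mu)^T · [Sigma^{-1} · (x - mu)] = (3)·(0.4286) + (0)·(0) = 1.2857.

Step 4 — take square root: d = √(1.2857) ≈ 1.1339.

d(x, mu) = √(1.2857) ≈ 1.1339


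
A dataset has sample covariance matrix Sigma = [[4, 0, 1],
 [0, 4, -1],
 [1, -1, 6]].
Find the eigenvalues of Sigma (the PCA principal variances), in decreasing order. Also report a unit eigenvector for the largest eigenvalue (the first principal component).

Step 1 — characteristic polynomial p(λ) = det(λI - Sigma) = λ³ - tr·λ² + c_1·λ - det, where tr = trace, c_1 = sum of the principal 2×2 minors, det = det(Sigma):
  tr = 4 + 4 + 6 = 14,
  c_1 = (4·4 - (0)²) + (4·6 - (1)²) + (4·6 - (-1)²) = 16 + 23 + 23 = 62,
  det = 4·(4·6 - (-1)²) - (0)·((0)·6 - (-1)·(1)) + (1)·((0)·(-1) - 4·(1)) = 4·(23) - (0)·(1) + (1)·(-4) = 88.
  So p(λ) = λ³ - 14λ² + 62λ - 88.
Step 2 — look for an integer root (rational root theorem: any rational root is an integer divisor of 88). Testing λ = 4:
  p(4) = 64 - 224 + 248 - 88 = 0  ✓
  Dividing out (λ - 4): p(λ) = (λ - 4)(λ² - 10λ + 22).
Step 3 — remaining eigenvalues from the quadratic λ² - 10λ + 22 = 0:
  Δ = 10² - 4·22 = 100 - 88 = 12,  λ = (10 ± √12)/2 = (10 ± 3.4641)/2 ≈ 6.7321 or 3.2679.
  Sorted: λ_1 = 6.7321,  λ_2 = 4,  λ_3 = 3.2679  (check: sum = 14 = tr ✓).

Step 4 — unit eigenvector for λ_1 ≈ 6.7321: v spans the null space of (Sigma - λ_1 I), whose rows are
  r_1 = (-2.7321, 0, 1),  r_2 = (0, -2.7321, -1),  r_3 = (1, -1, -0.7321).
  v is orthogonal to every row, so take v ∝ r_1 × r_2 = ((0)·(-1) - (1)·(-2.7321), (1)·(0) - (-2.7321)·(-1), (-2.7321)·(-2.7321) - (0)·(0)) ≈ (2.7321, -2.7321, 7.4641).
  Let u = (2.7321, -2.7321, 7.4641).
  ||u|| = √((2.7321)² + (-2.7321)² + (7.4641)²) = √(70.641) ≈ 8.4048,  v_1 = u/||u|| ≈ (0.3251, -0.3251, 0.8881) (||v_1|| = 1).

λ_1 = 6.7321,  λ_2 = 4,  λ_3 = 3.2679;  v_1 ≈ (0.3251, -0.3251, 0.8881)
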